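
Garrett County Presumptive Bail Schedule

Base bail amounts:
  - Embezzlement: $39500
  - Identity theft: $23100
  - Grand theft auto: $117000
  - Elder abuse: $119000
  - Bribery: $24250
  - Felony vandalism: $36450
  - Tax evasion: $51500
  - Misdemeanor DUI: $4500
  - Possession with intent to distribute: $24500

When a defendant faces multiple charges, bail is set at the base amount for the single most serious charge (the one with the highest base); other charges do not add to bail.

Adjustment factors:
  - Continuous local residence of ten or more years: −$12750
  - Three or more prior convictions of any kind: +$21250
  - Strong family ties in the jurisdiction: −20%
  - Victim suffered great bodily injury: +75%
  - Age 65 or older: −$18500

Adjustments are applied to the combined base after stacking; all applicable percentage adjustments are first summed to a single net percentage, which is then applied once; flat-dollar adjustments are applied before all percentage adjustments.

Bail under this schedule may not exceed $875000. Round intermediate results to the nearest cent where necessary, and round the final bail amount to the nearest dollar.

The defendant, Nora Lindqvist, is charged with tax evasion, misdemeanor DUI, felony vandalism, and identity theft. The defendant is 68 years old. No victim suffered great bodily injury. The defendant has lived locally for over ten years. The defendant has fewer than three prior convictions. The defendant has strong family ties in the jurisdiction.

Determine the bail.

Base amounts from the schedule: tax evasion $51500; misdemeanor DUI $4500; felony vandalism $36450; identity theft $23100.
Stacking rule: use the highest base only. Highest is tax evasion at $51500. Combined base = $51500.
Continuous local residence of ten or more years (−$12750 flat): $51500 − $12750 = $38750.
Age 65 or older (−$18500 flat): $38750 − $18500 = $20250.
Strong family ties in the jurisdiction (−20%): $20250 × 0.8 = $16200.
$16200 is within the $875000 maximum.

$16200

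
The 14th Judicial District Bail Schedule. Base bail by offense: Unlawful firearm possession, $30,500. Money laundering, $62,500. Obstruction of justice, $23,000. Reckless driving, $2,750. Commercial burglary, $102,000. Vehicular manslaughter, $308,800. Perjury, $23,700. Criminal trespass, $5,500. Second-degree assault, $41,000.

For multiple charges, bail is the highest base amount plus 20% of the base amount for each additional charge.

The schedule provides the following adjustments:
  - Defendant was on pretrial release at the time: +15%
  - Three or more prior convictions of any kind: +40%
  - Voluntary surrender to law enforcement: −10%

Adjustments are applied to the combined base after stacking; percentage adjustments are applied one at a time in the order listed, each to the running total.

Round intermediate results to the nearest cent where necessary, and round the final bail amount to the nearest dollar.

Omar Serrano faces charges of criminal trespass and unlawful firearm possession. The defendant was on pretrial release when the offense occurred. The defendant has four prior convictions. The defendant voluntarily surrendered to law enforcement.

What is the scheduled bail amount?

$45,788

Base amounts from the schedule: criminal trespass $5,500; unlawful firearm possession $30,500.
Stacking rule: highest base plus 20% of each additional charge. Highest is unlawful firearm possession at $30,500. Additional: $5,500 × 20% = $1,100. Combined base = $30,500 + $1,100 = $31,600.
Defendant was on pretrial release at the time (+15%): $31,600 × 1.15 = $36,340.
Three or more prior convictions of any kind (+40%): $36,340 × 1.4 = $50,876.
Voluntary surrender to law enforcement (−10%): $50,876 × 0.9 = $45,788.40.
Rounded to the nearest dollar: $45,788.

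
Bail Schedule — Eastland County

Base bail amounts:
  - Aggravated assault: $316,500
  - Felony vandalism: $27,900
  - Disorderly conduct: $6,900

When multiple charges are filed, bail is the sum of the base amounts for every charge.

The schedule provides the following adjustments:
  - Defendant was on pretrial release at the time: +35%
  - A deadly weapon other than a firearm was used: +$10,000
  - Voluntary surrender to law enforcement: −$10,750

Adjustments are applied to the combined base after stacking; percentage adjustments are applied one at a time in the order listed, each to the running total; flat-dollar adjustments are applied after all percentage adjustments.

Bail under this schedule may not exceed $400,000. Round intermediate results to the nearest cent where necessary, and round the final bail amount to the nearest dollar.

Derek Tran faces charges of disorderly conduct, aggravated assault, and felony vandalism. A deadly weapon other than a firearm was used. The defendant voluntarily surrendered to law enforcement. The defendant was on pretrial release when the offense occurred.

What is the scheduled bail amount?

Base amounts from the schedule: disorderly conduct $6,900; aggravated assault $316,500; felony vandalism $27,900.
Stacking rule: sum of all bases. $6,900 + $316,500 + $27,900 = $351,300.
Defendant was on pretrial release at the time (+35%): $351,300 × 1.35 = $474,255.
A deadly weapon other than a firearm was used (+$10,000 flat): $474,255 + $10,000 = $484,255.
Voluntary surrender to law enforcement (−$10,750 flat): $484,255 − $10,750 = $473,505.
Result $473,505 exceeds the maximum of $400,000; bail is capped at $400,000.

$400,000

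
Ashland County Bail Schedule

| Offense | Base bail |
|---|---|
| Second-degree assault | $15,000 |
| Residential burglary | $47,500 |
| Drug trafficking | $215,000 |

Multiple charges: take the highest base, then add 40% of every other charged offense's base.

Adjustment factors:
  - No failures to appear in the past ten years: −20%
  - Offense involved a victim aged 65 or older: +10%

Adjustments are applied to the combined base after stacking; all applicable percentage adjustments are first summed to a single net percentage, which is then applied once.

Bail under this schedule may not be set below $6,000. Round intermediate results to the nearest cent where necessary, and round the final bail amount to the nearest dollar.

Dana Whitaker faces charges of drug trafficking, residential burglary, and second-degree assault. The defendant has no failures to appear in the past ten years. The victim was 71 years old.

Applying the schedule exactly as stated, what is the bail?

Base amounts from the schedule: drug trafficking $215,000; residential burglary $47,500; second-degree assault $15,000.
Stacking rule: highest base plus 40% of each additional charge. Highest is drug trafficking at $215,000. Additional: $47,500 × 40% = $19,000; $15,000 × 40% = $6,000. Combined base = $215,000 + $25,000 = $240,000.
Net percentage adjustment: −20% +10% = −10%. $240,000 × 0.9 = $216,000.
$216,000 is at or above the $6,000 minimum.

$216,000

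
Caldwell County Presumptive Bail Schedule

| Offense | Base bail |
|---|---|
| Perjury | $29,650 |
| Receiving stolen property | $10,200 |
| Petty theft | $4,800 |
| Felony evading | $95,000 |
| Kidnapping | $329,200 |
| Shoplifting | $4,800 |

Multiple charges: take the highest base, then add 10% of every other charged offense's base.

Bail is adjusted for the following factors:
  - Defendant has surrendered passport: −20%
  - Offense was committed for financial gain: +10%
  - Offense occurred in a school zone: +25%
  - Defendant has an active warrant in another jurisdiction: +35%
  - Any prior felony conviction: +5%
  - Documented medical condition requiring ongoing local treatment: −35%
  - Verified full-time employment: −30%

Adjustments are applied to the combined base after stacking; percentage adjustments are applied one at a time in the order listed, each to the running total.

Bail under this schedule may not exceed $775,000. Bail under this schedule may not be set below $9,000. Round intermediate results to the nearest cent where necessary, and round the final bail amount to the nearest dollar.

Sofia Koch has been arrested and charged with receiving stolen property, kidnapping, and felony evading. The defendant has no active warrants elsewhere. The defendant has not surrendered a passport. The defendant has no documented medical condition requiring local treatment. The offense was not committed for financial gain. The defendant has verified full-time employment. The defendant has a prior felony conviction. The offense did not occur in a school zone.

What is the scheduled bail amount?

Base amounts from the schedule: receiving stolen property $10,200; kidnapping $329,200; felony evading $95,000.
Stacking rule: highest base plus 10% of each additional charge. Highest is kidnapping at $329,200. Additional: $10,200 × 10% = $1,020; $95,000 × 10% = $9,500. Combined base = $329,200 + $10,520 = $339,720.
Any prior felony conviction (+5%): $339,720 × 1.05 = $356,706.
Verified full-time employment (−30%): $356,706 × 0.7 = $249,694.20.
$249,694.20 is within the $775,000 maximum.
$249,694.20 is at or above the $9,000 minimum.
Rounded to the nearest dollar: $249,694.

$249,694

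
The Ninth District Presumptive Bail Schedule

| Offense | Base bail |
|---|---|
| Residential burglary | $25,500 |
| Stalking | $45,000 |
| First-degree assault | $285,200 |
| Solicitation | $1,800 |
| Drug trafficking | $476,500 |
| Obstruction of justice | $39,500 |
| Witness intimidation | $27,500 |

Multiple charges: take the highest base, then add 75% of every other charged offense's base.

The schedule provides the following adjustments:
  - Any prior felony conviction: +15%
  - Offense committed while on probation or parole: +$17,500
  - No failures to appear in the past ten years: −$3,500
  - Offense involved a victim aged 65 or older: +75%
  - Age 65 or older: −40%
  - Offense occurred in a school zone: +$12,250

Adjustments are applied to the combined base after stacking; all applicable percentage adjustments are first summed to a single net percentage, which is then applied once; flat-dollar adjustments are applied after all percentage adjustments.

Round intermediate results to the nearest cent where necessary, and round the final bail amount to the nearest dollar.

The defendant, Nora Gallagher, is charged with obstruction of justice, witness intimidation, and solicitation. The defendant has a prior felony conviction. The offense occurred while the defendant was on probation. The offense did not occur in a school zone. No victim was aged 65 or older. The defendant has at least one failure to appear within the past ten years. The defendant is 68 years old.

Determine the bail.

$63,606

Base amounts from the schedule: obstruction of justice $39,500; witness intimidation $27,500; solicitation $1,800.
Stacking rule: highest base plus 75% of each additional charge. Highest is obstruction of justice at $39,500. Additional: $27,500 × 75% = $20,625; $1,800 × 75% = $1,350. Combined base = $39,500 + $21,975 = $61,475.
Net percentage adjustment: +15% −40% = −25%. $61,475 × 0.75 = $46,106.25.
Offense committed while on probation or parole (+$17,500 flat): $46,106.25 + $17,500 = $63,606.25.
Rounded to the nearest dollar: $63,606.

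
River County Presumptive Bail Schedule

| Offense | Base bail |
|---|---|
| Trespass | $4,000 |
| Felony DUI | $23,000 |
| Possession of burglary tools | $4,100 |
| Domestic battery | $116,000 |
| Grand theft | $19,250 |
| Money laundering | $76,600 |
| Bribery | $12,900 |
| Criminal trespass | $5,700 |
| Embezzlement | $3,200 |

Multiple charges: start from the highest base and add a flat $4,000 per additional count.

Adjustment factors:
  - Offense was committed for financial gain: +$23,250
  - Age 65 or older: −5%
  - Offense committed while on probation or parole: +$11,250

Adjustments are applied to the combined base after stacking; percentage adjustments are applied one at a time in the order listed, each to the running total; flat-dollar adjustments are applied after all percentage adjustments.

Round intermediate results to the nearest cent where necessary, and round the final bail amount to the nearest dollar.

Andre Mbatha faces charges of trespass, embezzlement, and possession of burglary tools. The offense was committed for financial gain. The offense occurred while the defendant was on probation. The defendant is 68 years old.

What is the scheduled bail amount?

$45,995

Base amounts from the schedule: trespass $4,000; embezzlement $3,200; possession of burglary tools $4,100.
Stacking rule: highest base plus $4,000 per additional charge. Highest is possession of burglary tools at $4,100; 2 additional charges → +$8,000. Combined base = $12,100.
Age 65 or older (−5%): $12,100 × 0.95 = $11,495.
Offense was committed for financial gain (+$23,250 flat): $11,495 + $23,250 = $34,745.
Offense committed while on probation or parole (+$11,250 flat): $34,745 + $11,250 = $45,995.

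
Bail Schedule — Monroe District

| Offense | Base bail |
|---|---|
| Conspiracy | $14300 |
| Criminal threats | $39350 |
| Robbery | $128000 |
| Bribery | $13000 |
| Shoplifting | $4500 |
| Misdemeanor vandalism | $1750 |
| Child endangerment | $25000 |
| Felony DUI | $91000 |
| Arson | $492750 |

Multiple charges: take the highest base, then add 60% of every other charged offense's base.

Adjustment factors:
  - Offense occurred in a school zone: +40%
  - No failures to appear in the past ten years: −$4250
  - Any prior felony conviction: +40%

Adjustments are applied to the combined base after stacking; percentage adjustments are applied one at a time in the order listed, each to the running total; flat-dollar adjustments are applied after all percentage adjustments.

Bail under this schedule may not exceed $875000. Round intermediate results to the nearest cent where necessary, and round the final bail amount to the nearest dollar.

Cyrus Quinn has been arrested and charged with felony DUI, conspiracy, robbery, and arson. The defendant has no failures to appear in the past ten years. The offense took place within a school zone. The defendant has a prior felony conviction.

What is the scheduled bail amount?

Base amounts from the schedule: felony DUI $91000; conspiracy $14300; robbery $128000; arson $492750.
Stacking rule: highest base plus 60% of each additional charge. Highest is arson at $492750. Additional: $91000 × 60% = $54600; $14300 × 60% = $8580; $128000 × 60% = $76800. Combined base = $492750 + $139980 = $632730.
Offense occurred in a school zone (+40%): $632730 × 1.4 = $885822.
Any prior felony conviction (+40%): $885822 × 1.4 = $1240150.80.
No failures to appear in the past ten years (−$4250 flat): $1240150.80 − $4250 = $1235900.80.
Result $1235900.80 exceeds the maximum of $875000; bail is capped at $875000.

$875000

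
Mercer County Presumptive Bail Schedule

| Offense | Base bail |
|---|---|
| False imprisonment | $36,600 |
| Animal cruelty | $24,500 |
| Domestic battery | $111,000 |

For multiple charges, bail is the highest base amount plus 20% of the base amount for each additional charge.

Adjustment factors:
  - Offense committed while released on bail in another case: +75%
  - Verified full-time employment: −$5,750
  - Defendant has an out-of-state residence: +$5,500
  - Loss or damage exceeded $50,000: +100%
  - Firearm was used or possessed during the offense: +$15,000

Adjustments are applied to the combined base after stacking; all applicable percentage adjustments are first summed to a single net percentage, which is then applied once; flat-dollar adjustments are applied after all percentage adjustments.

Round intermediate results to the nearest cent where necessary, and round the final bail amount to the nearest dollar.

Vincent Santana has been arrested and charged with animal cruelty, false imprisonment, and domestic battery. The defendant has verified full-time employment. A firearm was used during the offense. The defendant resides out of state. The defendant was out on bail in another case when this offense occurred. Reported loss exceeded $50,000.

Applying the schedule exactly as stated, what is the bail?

$353,605

Base amounts from the schedule: animal cruelty $24,500; false imprisonment $36,600; domestic battery $111,000.
Stacking rule: highest base plus 20% of each additional charge. Highest is domestic battery at $111,000. Additional: $24,500 × 20% = $4,900; $36,600 × 20% = $7,320. Combined base = $111,000 + $12,220 = $123,220.
Net percentage adjustment: +75% +100% = +175%. $123,220 × 2.75 = $338,855.
Verified full-time employment (−$5,750 flat): $338,855 − $5,750 = $333,105.
Defendant has an out-of-state residence (+$5,500 flat): $333,105 + $5,500 = $338,605.
Firearm was used or possessed during the offense (+$15,000 flat): $338,605 + $15,000 = $353,605.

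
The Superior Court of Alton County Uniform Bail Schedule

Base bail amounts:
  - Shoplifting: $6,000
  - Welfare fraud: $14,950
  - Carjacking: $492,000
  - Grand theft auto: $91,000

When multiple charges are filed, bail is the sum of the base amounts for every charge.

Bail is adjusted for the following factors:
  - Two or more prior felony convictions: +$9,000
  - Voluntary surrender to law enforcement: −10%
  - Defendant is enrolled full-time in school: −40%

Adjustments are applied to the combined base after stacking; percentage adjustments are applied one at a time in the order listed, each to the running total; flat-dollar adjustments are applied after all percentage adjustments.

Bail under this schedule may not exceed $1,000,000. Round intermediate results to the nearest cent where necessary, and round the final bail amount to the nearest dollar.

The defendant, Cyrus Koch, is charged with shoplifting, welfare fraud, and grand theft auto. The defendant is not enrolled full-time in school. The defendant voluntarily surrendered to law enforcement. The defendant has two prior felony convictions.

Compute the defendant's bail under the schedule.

Base amounts from the schedule: shoplifting $6,000; welfare fraud $14,950; grand theft auto $91,000.
Stacking rule: sum of all bases. $6,000 + $14,950 + $91,000 = $111,950.
Voluntary surrender to law enforcement (−10%): $111,950 × 0.9 = $100,755.
Two or more prior felony convictions (+$9,000 flat): $100,755 + $9,000 = $109,755.
$109,755 is within the $1,000,000 maximum.

$109,755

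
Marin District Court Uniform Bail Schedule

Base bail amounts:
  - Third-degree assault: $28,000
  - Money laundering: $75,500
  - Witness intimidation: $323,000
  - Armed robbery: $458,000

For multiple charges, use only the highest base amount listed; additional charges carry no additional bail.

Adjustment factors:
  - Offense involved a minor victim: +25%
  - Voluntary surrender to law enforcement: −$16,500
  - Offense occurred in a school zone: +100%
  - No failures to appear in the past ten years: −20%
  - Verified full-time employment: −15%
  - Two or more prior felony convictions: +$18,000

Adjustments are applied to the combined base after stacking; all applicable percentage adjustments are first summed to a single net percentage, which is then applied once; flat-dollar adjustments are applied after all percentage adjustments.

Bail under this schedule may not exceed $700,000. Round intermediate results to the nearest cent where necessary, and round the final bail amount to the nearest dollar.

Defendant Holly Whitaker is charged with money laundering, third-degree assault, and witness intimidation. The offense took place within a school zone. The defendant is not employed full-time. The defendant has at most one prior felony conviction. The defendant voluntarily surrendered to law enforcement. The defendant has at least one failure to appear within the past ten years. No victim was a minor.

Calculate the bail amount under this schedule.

Base amounts from the schedule: money laundering $75,500; third-degree assault $28,000; witness intimidation $323,000.
Stacking rule: use the highest base only. Highest is witness intimidation at $323,000. Combined base = $323,000.
Offense occurred in a school zone (+100%): $323,000 × 2 = $646,000.
Voluntary surrender to law enforcement (−$16,500 flat): $646,000 − $16,500 = $629,500.
$629,500 is within the $700,000 maximum.

$629,500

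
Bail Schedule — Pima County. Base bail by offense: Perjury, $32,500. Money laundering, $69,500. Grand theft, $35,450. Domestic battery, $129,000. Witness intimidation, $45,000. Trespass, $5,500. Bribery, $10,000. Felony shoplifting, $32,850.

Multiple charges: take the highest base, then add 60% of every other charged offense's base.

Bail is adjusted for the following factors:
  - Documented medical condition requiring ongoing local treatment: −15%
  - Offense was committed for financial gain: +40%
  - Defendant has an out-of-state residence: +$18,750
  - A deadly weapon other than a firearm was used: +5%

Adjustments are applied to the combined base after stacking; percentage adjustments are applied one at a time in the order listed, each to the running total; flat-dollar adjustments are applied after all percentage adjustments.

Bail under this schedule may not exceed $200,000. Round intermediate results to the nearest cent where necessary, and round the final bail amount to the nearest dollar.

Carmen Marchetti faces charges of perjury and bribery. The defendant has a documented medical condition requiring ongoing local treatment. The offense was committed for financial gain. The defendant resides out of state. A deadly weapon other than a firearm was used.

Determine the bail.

Base amounts from the schedule: perjury $32,500; bribery $10,000.
Stacking rule: highest base plus 60% of each additional charge. Highest is perjury at $32,500. Additional: $10,000 × 60% = $6,000. Combined base = $32,500 + $6,000 = $38,500.
Documented medical condition requiring ongoing local treatment (−15%): $38,500 × 0.85 = $32,725.
Offense was committed for financial gain (+40%): $32,725 × 1.4 = $45,815.
A deadly weapon other than a firearm was used (+5%): $45,815 × 1.05 = $48,105.75.
Defendant has an out-of-state residence (+$18,750 flat): $48,105.75 + $18,750 = $66,855.75.
$66,855.75 is within the $200,000 maximum.
Rounded to the nearest dollar: $66,856.

$66,856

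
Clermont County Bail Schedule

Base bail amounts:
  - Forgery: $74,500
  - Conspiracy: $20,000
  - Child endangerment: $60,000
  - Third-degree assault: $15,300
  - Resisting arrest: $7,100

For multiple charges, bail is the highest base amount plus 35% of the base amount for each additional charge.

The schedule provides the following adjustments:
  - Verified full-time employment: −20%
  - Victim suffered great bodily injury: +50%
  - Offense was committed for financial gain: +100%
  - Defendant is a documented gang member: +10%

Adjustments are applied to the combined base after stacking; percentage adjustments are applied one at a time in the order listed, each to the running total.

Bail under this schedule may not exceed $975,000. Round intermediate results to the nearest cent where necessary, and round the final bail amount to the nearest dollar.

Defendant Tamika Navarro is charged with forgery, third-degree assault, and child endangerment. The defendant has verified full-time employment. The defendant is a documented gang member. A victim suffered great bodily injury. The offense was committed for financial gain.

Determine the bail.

Base amounts from the schedule: forgery $74,500; third-degree assault $15,300; child endangerment $60,000.
Stacking rule: highest base plus 35% of each additional charge. Highest is forgery at $74,500. Additional: $15,300 × 35% = $5,355; $60,000 × 35% = $21,000. Combined base = $74,500 + $26,355 = $100,855.
Verified full-time employment (−20%): $100,855 × 0.8 = $80,684.
Victim suffered great bodily injury (+50%): $80,684 × 1.5 = $121,026.
Offense was committed for financial gain (+100%): $121,026 × 2 = $242,052.
Defendant is a documented gang member (+10%): $242,052 × 1.1 = $266,257.20.
$266,257.20 is within the $975,000 maximum.
Rounded to the nearest dollar: $266,257.

$266,257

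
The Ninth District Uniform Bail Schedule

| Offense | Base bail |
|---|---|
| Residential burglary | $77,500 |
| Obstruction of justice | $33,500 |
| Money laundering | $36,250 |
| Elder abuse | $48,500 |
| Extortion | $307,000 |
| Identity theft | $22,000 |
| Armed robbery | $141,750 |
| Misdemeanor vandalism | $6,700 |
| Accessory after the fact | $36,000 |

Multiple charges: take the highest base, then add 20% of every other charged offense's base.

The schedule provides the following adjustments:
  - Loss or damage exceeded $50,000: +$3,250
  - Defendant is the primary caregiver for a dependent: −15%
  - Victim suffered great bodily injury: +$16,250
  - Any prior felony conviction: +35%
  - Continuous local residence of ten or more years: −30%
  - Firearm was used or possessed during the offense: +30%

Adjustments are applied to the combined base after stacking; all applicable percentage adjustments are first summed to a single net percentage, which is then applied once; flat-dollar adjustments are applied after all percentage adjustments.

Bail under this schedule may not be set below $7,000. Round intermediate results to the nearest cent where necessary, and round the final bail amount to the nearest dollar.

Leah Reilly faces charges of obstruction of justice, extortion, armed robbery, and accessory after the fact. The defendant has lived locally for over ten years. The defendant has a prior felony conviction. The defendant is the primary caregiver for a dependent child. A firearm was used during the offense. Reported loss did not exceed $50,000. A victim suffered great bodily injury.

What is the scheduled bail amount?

$435,350

Base amounts from the schedule: obstruction of justice $33,500; extortion $307,000; armed robbery $141,750; accessory after the fact $36,000.
Stacking rule: highest base plus 20% of each additional charge. Highest is extortion at $307,000. Additional: $33,500 × 20% = $6,700; $141,750 × 20% = $28,350; $36,000 × 20% = $7,200. Combined base = $307,000 + $42,250 = $349,250.
Net percentage adjustment: −15% +35% −30% +30% = +20%. $349,250 × 1.2 = $419,100.
Victim suffered great bodily injury (+$16,250 flat): $419,100 + $16,250 = $435,350.
$435,350 is at or above the $7,000 minimum.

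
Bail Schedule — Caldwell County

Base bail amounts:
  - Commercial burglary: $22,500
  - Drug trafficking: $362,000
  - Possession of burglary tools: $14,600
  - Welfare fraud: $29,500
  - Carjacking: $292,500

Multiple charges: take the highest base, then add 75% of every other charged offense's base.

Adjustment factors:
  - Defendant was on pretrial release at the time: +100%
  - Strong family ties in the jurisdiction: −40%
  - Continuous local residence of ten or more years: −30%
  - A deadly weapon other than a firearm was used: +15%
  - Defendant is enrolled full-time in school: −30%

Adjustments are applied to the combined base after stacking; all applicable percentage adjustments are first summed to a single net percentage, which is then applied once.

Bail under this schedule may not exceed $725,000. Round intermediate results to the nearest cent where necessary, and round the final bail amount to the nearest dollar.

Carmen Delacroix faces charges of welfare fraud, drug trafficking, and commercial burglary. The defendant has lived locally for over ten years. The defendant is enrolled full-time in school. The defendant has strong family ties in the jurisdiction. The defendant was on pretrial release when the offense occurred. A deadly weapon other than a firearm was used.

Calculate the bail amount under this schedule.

Base amounts from the schedule: welfare fraud $29,500; drug trafficking $362,000; commercial burglary $22,500.
Stacking rule: highest base plus 75% of each additional charge. Highest is drug trafficking at $362,000. Additional: $29,500 × 75% = $22,125; $22,500 × 75% = $16,875. Combined base = $362,000 + $39,000 = $401,000.
Net percentage adjustment: +100% −40% −30% +15% −30% = +15%. $401,000 × 1.15 = $461,150.
$461,150 is within the $725,000 maximum.

$461,150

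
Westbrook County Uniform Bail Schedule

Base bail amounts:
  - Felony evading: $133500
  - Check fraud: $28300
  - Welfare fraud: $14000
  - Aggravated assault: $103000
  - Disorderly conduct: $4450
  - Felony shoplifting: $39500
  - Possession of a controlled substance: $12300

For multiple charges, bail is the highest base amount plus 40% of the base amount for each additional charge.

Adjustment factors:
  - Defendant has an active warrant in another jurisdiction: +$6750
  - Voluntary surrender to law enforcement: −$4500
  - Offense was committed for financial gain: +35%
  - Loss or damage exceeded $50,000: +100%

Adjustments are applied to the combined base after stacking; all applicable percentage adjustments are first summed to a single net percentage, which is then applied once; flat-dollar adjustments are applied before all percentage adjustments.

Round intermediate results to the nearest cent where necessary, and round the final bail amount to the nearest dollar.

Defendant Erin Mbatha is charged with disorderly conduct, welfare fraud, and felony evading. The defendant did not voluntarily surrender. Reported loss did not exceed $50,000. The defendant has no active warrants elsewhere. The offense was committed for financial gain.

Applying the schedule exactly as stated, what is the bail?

$190188

Base amounts from the schedule: disorderly conduct $4450; welfare fraud $14000; felony evading $133500.
Stacking rule: highest base plus 40% of each additional charge. Highest is felony evading at $133500. Additional: $4450 × 40% = $1780; $14000 × 40% = $5600. Combined base = $133500 + $7380 = $140880.
Offense was committed for financial gain (+35%): $140880 × 1.35 = $190188.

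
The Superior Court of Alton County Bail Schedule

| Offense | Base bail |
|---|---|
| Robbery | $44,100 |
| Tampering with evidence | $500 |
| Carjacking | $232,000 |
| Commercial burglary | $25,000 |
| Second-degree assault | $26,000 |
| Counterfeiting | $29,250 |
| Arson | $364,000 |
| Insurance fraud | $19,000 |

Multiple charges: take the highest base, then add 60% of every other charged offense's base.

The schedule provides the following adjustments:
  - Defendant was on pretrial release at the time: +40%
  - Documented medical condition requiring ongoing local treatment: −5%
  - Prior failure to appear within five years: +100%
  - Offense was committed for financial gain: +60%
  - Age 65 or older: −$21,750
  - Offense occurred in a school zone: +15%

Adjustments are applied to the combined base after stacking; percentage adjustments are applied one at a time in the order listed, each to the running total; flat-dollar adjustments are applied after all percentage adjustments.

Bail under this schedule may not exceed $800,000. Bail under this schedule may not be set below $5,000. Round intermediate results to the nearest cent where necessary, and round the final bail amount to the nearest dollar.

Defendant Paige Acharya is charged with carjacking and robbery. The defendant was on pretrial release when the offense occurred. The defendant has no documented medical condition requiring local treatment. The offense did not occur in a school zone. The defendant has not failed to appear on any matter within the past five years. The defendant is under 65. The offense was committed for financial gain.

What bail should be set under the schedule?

Base amounts from the schedule: carjacking $232,000; robbery $44,100.
Stacking rule: highest base plus 60% of each additional charge. Highest is carjacking at $232,000. Additional: $44,100 × 60% = $26,460. Combined base = $232,000 + $26,460 = $258,460.
Defendant was on pretrial release at the time (+40%): $258,460 × 1.4 = $361,844.
Offense was committed for financial gain (+60%): $361,844 × 1.6 = $578,950.40.
$578,950.40 is within the $800,000 maximum.
$578,950.40 is at or above the $5,000 minimum.
Rounded to the nearest dollar: $578,950.

$578,950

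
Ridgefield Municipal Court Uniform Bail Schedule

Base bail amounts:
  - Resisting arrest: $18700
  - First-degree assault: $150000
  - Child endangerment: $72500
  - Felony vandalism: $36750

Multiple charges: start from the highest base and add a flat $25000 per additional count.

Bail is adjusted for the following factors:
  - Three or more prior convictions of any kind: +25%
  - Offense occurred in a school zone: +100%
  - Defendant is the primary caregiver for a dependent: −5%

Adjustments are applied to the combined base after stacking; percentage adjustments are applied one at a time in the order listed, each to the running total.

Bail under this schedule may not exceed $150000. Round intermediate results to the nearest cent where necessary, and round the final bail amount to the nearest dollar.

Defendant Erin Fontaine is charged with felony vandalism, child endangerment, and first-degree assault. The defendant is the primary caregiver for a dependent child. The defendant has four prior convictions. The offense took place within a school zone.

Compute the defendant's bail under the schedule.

$150000

Base amounts from the schedule: felony vandalism $36750; child endangerment $72500; first-degree assault $150000.
Stacking rule: highest base plus $25000 per additional charge. Highest is first-degree assault at $150000; 2 additional charges → +$50000. Combined base = $200000.
Three or more prior convictions of any kind (+25%): $200000 × 1.25 = $250000.
Offense occurred in a school zone (+100%): $250000 × 2 = $500000.
Defendant is the primary caregiver for a dependent (−5%): $500000 × 0.95 = $475000.
Result $475000 exceeds the maximum of $150000; bail is capped at $150000.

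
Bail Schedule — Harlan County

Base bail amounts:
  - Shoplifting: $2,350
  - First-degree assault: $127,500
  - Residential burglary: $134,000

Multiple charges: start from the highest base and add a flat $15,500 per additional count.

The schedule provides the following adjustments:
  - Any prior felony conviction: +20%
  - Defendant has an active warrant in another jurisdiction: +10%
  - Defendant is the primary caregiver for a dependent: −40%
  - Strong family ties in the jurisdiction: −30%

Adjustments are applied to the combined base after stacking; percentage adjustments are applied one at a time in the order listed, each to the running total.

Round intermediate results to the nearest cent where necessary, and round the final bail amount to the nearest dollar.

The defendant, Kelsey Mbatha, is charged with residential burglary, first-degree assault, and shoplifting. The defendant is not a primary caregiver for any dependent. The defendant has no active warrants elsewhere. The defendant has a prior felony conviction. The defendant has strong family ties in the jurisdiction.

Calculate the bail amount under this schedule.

$138,600

Base amounts from the schedule: residential burglary $134,000; first-degree assault $127,500; shoplifting $2,350.
Stacking rule: highest base plus $15,500 per additional charge. Highest is residential burglary at $134,000; 2 additional charges → +$31,000. Combined base = $165,000.
Any prior felony conviction (+20%): $165,000 × 1.2 = $198,000.
Strong family ties in the jurisdiction (−30%): $198,000 × 0.7 = $138,600.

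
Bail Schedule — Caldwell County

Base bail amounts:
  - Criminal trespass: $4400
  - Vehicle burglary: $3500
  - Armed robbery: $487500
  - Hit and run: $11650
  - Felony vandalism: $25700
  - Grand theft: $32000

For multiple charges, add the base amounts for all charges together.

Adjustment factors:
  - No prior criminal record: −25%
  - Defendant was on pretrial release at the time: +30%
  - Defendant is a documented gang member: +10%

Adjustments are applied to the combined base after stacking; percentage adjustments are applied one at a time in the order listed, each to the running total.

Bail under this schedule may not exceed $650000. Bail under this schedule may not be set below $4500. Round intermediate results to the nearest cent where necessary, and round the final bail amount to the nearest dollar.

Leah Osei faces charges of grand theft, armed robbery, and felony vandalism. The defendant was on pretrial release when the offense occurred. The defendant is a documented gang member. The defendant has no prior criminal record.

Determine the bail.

Base amounts from the schedule: grand theft $32000; armed robbery $487500; felony vandalism $25700.
Stacking rule: sum of all bases. $32000 + $487500 + $25700 = $545200.
No prior criminal record (−25%): $545200 × 0.75 = $408900.
Defendant was on pretrial release at the time (+30%): $408900 × 1.3 = $531570.
Defendant is a documented gang member (+10%): $531570 × 1.1 = $584727.
$584727 is within the $650000 maximum.
$584727 is at or above the $4500 minimum.

$584727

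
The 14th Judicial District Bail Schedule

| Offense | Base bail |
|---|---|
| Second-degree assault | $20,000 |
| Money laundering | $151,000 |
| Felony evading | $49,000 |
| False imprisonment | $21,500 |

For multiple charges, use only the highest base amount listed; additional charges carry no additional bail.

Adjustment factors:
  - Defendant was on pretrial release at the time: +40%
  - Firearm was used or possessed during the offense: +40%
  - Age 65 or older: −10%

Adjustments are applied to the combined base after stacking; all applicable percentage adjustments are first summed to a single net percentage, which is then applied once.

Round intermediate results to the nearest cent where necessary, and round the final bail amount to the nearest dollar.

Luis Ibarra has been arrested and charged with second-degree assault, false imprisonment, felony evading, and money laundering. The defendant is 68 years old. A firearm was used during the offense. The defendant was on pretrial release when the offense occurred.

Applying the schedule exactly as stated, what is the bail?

Base amounts from the schedule: second-degree assault $20,000; false imprisonment $21,500; felony evading $49,000; money laundering $151,000.
Stacking rule: use the highest base only. Highest is money laundering at $151,000. Combined base = $151,000.
Net percentage adjustment: +40% +40% −10% = +70%. $151,000 × 1.7 = $256,700.

$256,700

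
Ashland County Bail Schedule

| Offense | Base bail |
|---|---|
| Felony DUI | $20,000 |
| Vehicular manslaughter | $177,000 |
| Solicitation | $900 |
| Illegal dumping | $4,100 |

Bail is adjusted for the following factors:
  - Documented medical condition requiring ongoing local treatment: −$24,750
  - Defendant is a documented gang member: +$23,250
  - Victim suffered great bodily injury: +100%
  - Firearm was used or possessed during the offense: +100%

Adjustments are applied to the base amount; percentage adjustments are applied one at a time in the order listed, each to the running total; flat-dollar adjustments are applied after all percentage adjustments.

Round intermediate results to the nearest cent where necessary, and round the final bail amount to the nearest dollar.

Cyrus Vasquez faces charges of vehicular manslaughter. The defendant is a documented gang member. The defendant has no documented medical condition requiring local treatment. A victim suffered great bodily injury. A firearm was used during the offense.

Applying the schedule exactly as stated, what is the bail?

$731,250

Base amounts from the schedule: vehicular manslaughter $177,000.
Single charge. Combined base = $177,000.
Victim suffered great bodily injury (+100%): $177,000 × 2 = $354,000.
Firearm was used or possessed during the offense (+100%): $354,000 × 2 = $708,000.
Defendant is a documented gang member (+$23,250 flat): $708,000 + $23,250 = $731,250.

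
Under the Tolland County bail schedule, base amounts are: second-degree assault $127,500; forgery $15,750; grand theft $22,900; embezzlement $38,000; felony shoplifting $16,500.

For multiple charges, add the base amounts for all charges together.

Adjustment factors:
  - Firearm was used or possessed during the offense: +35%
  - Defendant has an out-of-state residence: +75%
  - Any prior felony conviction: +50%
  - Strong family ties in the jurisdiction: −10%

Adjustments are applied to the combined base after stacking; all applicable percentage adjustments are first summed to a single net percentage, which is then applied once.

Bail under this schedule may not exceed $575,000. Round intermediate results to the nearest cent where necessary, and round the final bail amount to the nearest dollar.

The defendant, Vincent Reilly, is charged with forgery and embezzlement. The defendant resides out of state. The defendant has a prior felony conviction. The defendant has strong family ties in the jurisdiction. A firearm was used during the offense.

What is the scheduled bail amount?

$134,375

Base amounts from the schedule: forgery $15,750; embezzlement $38,000.
Stacking rule: sum of all bases. $15,750 + $38,000 = $53,750.
Net percentage adjustment: +35% +75% +50% −10% = +150%. $53,750 × 2.5 = $134,375.
$134,375 is within the $575,000 maximum.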